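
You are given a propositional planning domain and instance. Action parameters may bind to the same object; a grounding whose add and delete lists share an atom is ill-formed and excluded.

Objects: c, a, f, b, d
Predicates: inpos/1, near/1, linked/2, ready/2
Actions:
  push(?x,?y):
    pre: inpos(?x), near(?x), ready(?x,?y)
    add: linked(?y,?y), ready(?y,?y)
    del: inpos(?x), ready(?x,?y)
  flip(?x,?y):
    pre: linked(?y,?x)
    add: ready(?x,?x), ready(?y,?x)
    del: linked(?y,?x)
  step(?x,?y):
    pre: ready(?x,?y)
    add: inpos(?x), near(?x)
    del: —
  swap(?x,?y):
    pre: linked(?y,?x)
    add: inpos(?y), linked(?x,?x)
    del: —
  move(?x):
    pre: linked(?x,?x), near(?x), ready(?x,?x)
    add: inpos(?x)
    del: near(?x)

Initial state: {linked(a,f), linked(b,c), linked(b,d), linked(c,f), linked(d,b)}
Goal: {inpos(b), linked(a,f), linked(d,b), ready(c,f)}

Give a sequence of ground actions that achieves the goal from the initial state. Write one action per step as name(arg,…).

1. flip(f,c)  →  {linked(a,f), linked(b,c), linked(b,d), linked(d,b), ready(c,f), ready(f,f)}
2. swap(c,b)  →  {inpos(b), linked(a,f), linked(b,c), linked(b,d), linked(c,c), linked(d,b), ready(c,f), ready(f,f)}

flip(f,c); swap(c,b)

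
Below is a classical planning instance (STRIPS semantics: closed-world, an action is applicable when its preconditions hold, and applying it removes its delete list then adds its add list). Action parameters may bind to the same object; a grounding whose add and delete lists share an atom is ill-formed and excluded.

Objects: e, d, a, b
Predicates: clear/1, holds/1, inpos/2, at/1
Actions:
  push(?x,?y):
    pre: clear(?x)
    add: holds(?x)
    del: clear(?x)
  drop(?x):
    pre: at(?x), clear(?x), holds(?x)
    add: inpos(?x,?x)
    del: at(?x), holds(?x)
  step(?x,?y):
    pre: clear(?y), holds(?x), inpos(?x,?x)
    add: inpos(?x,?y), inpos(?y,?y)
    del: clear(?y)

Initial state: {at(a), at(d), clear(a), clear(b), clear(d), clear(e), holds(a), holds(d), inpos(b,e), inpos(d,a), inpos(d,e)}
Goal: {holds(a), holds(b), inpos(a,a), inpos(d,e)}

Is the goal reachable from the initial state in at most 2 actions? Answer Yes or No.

1. push(b,e)  →  {at(a), at(d), clear(a), clear(d), clear(e), holds(a), holds(b), holds(d), inpos(b,e), inpos(d,a), inpos(d,e)}
2. drop(a)  →  {at(d), clear(a), clear(d), clear(e), holds(b), holds(d), inpos(a,a), inpos(b,e), inpos(d,a), inpos(d,e)}
3. push(a,e)  →  {at(d), clear(d), clear(e), holds(a), holds(b), holds(d), inpos(a,a), inpos(b,e), inpos(d,a), inpos(d,e)}
optimal plan length = 3; 3 > 2

No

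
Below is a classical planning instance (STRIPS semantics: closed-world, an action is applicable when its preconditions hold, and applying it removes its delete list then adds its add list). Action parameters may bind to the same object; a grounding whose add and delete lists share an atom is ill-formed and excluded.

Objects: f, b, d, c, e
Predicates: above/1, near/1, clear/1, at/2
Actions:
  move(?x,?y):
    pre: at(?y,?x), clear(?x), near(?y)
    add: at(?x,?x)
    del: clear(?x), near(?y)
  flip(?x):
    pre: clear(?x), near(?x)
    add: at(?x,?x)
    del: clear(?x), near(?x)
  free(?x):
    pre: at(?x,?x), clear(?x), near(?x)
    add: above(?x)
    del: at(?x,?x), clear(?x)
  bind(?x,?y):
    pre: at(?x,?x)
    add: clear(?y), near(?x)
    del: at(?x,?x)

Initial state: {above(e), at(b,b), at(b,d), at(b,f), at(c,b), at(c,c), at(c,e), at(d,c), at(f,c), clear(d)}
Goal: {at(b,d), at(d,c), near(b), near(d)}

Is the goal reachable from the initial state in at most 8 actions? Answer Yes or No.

Yes

1. bind(b,f)  →  {above(e), at(b,d), at(b,f), at(c,b), at(c,c), at(c,e), at(d,c), at(f,c), clear(d), clear(f), near(b)}
2. move(d,b)  →  {above(e), at(b,d), at(b,f), at(c,b), at(c,c), at(c,e), at(d,c), at(d,d), at(f,c), clear(f)}
3. bind(d,f)  →  {above(e), at(b,d), at(b,f), at(c,b), at(c,c), at(c,e), at(d,c), at(f,c), clear(f), near(d)}
4. bind(c,b)  →  {above(e), at(b,d), at(b,f), at(c,b), at(c,e), at(d,c), at(f,c), clear(b), clear(f), near(c), near(d)}
5. move(b,c)  →  {above(e), at(b,b), at(b,d), at(b,f), at(c,b), at(c,e), at(d,c), at(f,c), clear(f), near(d)}
6. bind(b,f)  →  {above(e), at(b,d), at(b,f), at(c,b), at(c,e), at(d,c), at(f,c), clear(f), near(b), near(d)}
optimal plan length = 6; 6 ≤ 8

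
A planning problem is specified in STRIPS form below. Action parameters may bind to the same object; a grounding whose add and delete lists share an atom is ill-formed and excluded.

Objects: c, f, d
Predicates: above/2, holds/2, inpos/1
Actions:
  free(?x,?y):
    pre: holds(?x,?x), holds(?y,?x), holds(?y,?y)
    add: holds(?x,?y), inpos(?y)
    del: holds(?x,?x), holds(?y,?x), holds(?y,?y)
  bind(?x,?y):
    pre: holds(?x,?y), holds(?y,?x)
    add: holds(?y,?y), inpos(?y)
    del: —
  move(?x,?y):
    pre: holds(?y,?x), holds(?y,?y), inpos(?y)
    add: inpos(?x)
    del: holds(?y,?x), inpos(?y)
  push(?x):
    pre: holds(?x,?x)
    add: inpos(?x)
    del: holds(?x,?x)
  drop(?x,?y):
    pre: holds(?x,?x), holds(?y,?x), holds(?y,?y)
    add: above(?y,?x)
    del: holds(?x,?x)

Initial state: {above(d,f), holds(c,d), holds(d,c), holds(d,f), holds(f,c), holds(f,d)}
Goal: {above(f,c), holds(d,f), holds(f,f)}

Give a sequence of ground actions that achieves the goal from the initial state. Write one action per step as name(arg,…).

bind(d,c); bind(d,f); drop(c,f)

1. bind(d,c)  →  {above(d,f), holds(c,c), holds(c,d), holds(d,c), holds(d,f), holds(f,c), holds(f,d), inpos(c)}
2. bind(d,f)  →  {above(d,f), holds(c,c), holds(c,d), holds(d,c), holds(d,f), holds(f,c), holds(f,d), holds(f,f), inpos(c), inpos(f)}
3. drop(c,f)  →  {above(d,f), above(f,c), holds(c,d), holds(d,c), holds(d,f), holds(f,c), holds(f,d), holds(f,f), inpos(c), inpos(f)}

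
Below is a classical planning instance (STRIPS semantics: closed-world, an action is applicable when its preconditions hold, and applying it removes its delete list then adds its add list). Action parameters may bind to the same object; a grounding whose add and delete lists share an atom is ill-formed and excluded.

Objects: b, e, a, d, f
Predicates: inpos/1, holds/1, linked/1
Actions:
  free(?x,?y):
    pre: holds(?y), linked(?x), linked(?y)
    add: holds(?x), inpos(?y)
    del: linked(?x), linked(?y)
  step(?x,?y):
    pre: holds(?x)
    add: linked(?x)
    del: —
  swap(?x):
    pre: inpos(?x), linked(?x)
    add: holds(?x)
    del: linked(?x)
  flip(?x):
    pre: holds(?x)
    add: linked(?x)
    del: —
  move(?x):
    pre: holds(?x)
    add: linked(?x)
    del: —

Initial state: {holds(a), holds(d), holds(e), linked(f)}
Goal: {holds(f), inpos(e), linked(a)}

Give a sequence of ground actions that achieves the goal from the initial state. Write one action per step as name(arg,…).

step(e,b); free(f,e); step(a,b)

1. step(e,b)  →  {holds(a), holds(d), holds(e), linked(e), linked(f)}
2. free(f,e)  →  {holds(a), holds(d), holds(e), holds(f), inpos(e)}
3. step(a,b)  →  {holds(a), holds(d), holds(e), holds(f), inpos(e), linked(a)}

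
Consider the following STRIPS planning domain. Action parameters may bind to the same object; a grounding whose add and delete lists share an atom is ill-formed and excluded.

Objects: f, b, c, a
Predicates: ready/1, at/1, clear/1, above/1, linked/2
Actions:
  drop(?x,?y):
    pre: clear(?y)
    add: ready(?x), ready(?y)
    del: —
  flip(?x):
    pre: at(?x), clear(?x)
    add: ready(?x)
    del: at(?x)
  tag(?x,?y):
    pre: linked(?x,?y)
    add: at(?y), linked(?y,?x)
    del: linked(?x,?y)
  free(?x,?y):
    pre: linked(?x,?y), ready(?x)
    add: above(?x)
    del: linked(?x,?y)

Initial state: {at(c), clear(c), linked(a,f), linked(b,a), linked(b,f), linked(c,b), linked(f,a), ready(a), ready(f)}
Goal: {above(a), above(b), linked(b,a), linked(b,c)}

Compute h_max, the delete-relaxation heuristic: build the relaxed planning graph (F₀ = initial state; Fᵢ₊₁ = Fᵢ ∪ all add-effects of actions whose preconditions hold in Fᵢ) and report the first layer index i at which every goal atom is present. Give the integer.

2

F0 = init (9 atoms)
F1 = F0 ∪ {above(a), above(f), at(a), at(b), at(f), linked(a,b), linked(b,c), linked(f,b), ready(b), ready(c)}  (19 atoms)
F2 = F1 ∪ {above(b), above(c)}  (21 atoms)
goal ⊆ F2  ⇒  h_max = 2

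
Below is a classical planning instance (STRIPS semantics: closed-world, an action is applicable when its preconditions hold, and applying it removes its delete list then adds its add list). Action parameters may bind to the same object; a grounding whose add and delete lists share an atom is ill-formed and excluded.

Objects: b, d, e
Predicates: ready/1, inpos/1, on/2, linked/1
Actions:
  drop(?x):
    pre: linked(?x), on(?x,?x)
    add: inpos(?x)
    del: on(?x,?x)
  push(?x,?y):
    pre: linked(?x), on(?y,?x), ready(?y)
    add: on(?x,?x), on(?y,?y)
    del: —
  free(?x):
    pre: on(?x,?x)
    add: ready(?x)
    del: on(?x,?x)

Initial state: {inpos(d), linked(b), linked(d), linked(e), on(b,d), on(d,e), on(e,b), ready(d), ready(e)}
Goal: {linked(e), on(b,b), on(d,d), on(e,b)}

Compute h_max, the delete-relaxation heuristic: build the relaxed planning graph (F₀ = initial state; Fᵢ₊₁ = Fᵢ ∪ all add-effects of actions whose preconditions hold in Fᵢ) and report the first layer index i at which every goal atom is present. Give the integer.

1

F0 = init (9 atoms)
F1 = F0 ∪ {on(b,b), on(d,d), on(e,e)}  (12 atoms)
goal ⊆ F1  ⇒  h_max = 1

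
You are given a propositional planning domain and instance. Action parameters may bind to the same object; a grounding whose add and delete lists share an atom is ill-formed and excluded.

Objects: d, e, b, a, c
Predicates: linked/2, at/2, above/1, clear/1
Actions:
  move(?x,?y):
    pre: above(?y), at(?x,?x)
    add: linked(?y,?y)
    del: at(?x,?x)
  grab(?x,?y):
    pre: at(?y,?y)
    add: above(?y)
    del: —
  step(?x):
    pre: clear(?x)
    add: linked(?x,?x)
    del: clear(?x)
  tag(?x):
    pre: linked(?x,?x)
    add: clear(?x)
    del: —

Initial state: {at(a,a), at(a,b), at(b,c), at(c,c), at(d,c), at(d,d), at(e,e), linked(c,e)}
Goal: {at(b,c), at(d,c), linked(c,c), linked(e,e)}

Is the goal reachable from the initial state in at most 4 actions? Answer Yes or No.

Yes

1. grab(d,e)  →  {above(e), at(a,a), at(a,b), at(b,c), at(c,c), at(d,c), at(d,d), at(e,e), linked(c,e)}
2. move(d,e)  →  {above(e), at(a,a), at(a,b), at(b,c), at(c,c), at(d,c), at(e,e), linked(c,e), linked(e,e)}
3. grab(d,c)  →  {above(c), above(e), at(a,a), at(a,b), at(b,c), at(c,c), at(d,c), at(e,e), linked(c,e), linked(e,e)}
4. move(e,c)  →  {above(c), above(e), at(a,a), at(a,b), at(b,c), at(c,c), at(d,c), linked(c,c), linked(c,e), linked(e,e)}
optimal plan length = 4; 4 ≤ 4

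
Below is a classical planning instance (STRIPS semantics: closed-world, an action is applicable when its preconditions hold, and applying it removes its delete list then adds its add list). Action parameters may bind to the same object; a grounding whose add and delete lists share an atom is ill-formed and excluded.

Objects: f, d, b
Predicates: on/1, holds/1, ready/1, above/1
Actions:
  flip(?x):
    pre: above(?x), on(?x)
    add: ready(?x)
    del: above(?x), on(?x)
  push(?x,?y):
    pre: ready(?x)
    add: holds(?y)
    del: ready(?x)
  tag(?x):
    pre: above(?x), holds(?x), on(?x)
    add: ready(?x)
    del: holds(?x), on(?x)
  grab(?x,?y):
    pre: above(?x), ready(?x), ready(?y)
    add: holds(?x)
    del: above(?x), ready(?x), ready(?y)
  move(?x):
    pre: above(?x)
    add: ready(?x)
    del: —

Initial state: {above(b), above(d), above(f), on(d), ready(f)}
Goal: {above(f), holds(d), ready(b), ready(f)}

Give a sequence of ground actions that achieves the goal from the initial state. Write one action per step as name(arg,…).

flip(d); push(d,d); move(b)

1. flip(d)  →  {above(b), above(f), ready(d), ready(f)}
2. push(d,d)  →  {above(b), above(f), holds(d), ready(f)}
3. move(b)  →  {above(b), above(f), holds(d), ready(b), ready(f)}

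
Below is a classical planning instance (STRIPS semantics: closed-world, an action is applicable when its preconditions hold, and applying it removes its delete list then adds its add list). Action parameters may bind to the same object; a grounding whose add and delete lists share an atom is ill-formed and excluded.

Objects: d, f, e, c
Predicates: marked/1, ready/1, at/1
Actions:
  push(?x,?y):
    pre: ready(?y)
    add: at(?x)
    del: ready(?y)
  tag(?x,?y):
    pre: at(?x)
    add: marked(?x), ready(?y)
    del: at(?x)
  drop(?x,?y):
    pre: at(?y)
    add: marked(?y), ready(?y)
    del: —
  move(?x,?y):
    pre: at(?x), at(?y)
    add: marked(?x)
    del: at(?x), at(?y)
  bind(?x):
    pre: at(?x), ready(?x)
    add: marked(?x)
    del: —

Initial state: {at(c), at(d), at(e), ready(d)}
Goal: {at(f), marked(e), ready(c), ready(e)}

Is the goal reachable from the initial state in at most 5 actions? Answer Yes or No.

Yes

1. push(f,d)  →  {at(c), at(d), at(e), at(f)}
2. tag(d,e)  →  {at(c), at(e), at(f), marked(d), ready(e)}
3. tag(e,c)  →  {at(c), at(f), marked(d), marked(e), ready(c), ready(e)}
optimal plan length = 3; 3 ≤ 5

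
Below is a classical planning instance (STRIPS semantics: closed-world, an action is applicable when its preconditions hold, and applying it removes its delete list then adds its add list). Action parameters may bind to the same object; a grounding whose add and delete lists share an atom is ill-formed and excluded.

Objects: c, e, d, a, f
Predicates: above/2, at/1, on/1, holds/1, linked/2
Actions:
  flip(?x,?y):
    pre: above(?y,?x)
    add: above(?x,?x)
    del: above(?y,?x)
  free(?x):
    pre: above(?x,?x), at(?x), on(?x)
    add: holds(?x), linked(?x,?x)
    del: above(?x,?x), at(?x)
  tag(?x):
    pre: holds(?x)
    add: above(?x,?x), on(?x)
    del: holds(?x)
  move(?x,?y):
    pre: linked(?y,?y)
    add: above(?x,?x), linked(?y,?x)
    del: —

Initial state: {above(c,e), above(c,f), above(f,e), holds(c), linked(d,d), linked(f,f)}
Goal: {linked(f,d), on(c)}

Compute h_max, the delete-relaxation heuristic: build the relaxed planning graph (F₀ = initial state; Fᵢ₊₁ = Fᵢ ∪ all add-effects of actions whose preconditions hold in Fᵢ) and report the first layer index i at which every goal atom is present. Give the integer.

1

F0 = init (6 atoms)
F1 = F0 ∪ {above(a,a), above(c,c), above(d,d), above(e,e), above(f,f), linked(d,a), linked(d,c), linked(d,e), linked(d,f), linked(f,a), linked(f,c), linked(f,d), linked(f,e), on(c)}  (20 atoms)
goal ⊆ F1  ⇒  h_max = 1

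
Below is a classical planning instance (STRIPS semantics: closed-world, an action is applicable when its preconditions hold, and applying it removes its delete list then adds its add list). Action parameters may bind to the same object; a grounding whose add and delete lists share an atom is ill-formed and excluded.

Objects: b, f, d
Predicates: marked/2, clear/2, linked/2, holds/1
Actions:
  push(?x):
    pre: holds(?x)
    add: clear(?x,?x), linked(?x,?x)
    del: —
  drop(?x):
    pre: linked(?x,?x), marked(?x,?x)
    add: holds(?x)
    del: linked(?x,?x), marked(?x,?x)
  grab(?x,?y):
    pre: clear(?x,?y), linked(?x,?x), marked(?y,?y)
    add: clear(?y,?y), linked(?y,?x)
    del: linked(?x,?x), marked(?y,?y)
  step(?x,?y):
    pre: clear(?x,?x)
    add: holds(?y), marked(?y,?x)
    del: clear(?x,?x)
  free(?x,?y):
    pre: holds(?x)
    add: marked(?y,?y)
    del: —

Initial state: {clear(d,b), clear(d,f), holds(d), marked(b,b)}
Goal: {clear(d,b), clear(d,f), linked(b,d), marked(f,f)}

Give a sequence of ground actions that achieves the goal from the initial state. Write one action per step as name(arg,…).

push(d); grab(d,b); free(d,f)

1. push(d)  →  {clear(d,b), clear(d,d), clear(d,f), holds(d), linked(d,d), marked(b,b)}
2. grab(d,b)  →  {clear(b,b), clear(d,b), clear(d,d), clear(d,f), holds(d), linked(b,d)}
3. free(d,f)  →  {clear(b,b), clear(d,b), clear(d,d), clear(d,f), holds(d), linked(b,d), marked(f,f)}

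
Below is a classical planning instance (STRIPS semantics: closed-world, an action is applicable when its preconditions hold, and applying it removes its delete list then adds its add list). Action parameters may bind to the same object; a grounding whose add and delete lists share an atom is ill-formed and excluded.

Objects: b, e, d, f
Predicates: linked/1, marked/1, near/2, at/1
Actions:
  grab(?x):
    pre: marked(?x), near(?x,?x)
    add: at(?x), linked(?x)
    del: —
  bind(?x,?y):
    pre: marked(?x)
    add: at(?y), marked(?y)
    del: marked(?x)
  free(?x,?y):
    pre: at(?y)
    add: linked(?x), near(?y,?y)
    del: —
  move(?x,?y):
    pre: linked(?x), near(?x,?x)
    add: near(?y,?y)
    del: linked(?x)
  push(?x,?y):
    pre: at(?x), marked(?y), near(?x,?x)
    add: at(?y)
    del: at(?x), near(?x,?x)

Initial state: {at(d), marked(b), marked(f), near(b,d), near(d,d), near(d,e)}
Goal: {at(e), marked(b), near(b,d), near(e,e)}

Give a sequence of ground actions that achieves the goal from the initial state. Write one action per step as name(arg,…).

1. bind(f,e)  →  {at(d), at(e), marked(b), marked(e), near(b,d), near(d,d), near(d,e)}
2. free(b,e)  →  {at(d), at(e), linked(b), marked(b), marked(e), near(b,d), near(d,d), near(d,e), near(e,e)}

bind(f,e); free(b,e)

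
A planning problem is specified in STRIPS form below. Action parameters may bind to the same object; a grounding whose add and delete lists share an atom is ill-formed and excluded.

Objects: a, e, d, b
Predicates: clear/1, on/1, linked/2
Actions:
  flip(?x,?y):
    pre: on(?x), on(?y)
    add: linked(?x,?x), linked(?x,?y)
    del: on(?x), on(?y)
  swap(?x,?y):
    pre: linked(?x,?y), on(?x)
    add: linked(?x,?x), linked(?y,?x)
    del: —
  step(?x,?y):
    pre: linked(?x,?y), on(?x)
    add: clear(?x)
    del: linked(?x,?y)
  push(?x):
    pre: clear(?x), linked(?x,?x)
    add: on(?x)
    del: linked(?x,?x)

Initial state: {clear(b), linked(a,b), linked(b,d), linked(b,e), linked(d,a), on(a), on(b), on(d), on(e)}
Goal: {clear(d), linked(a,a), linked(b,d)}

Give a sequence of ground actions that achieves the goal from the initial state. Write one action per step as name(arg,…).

flip(a,a); step(d,a)

1. flip(a,a)  →  {clear(b), linked(a,a), linked(a,b), linked(b,d), linked(b,e), linked(d,a), on(b), on(d), on(e)}
2. step(d,a)  →  {clear(b), clear(d), linked(a,a), linked(a,b), linked(b,d), linked(b,e), on(b), on(d), on(e)}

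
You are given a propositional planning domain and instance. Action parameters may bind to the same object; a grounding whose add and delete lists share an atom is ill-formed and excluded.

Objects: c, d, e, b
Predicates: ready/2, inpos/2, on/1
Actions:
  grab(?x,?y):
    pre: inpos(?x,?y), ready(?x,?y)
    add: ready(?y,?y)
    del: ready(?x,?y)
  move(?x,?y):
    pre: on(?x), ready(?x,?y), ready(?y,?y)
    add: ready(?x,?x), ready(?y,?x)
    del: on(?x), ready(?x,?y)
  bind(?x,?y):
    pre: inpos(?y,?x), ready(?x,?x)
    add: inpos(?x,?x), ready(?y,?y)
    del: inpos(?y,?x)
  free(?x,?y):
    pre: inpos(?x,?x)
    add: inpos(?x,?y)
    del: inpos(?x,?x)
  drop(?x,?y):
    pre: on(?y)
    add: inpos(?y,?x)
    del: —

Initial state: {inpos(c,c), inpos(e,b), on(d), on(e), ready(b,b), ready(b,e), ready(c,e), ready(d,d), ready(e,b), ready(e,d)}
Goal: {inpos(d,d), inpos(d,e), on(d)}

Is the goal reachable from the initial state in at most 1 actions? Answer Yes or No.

No

1. drop(d,d)  →  {inpos(c,c), inpos(d,d), inpos(e,b), on(d), on(e), ready(b,b), ready(b,e), ready(c,e), ready(d,d), ready(e,b), ready(e,d)}
2. drop(e,d)  →  {inpos(c,c), inpos(d,d), inpos(d,e), inpos(e,b), on(d), on(e), ready(b,b), ready(b,e), ready(c,e), ready(d,d), ready(e,b), ready(e,d)}
optimal plan length = 2; 2 > 1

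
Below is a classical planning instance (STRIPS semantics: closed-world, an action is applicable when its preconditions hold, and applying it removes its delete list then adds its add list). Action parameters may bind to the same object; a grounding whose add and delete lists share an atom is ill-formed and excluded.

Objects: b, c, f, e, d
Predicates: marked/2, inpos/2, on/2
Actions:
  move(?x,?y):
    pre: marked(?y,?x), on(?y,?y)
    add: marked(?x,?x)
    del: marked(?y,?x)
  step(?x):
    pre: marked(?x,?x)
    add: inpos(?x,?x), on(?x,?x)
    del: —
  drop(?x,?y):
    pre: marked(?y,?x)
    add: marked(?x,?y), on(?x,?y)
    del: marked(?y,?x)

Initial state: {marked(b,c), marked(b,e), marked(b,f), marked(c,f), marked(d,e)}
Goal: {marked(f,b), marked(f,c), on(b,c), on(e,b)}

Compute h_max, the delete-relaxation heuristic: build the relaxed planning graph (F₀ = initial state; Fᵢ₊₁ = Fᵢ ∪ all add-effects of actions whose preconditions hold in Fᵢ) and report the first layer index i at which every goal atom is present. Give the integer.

F0 = init (5 atoms)
F1 = F0 ∪ {marked(c,b), marked(e,b), marked(e,d), marked(f,b), marked(f,c), on(c,b), on(e,b), on(e,d), on(f,b), on(f,c)}  (15 atoms)
F2 = F1 ∪ {on(b,c), on(b,e), on(b,f), on(c,f), on(d,e)}  (20 atoms)
goal ⊆ F2  ⇒  h_max = 2

2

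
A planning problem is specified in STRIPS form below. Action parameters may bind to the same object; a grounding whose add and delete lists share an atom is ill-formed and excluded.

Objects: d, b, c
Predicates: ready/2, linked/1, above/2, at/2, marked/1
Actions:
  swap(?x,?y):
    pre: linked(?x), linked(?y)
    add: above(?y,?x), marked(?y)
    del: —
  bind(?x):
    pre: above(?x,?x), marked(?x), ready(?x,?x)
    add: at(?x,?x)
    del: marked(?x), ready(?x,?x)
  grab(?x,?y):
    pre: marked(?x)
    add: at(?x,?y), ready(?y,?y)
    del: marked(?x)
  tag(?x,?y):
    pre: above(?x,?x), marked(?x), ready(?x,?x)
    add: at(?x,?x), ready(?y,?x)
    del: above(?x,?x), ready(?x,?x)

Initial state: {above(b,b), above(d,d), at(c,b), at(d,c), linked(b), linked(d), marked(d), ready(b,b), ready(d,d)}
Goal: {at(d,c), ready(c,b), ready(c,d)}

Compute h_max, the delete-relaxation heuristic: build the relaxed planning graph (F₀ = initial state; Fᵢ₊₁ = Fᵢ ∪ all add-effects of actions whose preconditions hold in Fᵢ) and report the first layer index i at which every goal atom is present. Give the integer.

F0 = init (9 atoms)
F1 = F0 ∪ {above(b,d), above(d,b), at(d,b), at(d,d), marked(b), ready(b,d), ready(c,c), ready(c,d)}  (17 atoms)
F2 = F1 ∪ {at(b,b), at(b,c), at(b,d), ready(c,b), ready(d,b)}  (22 atoms)
goal ⊆ F2  ⇒  h_max = 2

2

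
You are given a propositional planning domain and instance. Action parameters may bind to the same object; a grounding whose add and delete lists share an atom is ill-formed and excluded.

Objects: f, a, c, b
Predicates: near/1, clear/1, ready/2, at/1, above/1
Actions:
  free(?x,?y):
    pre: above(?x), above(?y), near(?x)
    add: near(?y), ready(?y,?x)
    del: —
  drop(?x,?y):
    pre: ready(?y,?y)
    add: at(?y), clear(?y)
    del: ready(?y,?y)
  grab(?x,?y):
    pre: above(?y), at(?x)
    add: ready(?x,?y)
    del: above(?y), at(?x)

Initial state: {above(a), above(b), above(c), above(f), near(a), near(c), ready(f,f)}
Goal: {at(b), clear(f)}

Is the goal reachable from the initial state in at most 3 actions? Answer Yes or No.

1. free(a,b)  →  {above(a), above(b), above(c), above(f), near(a), near(b), near(c), ready(b,a), ready(f,f)}
2. free(b,b)  →  {above(a), above(b), above(c), above(f), near(a), near(b), near(c), ready(b,a), ready(b,b), ready(f,f)}
3. drop(f,f)  →  {above(a), above(b), above(c), above(f), at(f), clear(f), near(a), near(b), near(c), ready(b,a), ready(b,b)}
4. drop(f,b)  →  {above(a), above(b), above(c), above(f), at(b), at(f), clear(b), clear(f), near(a), near(b), near(c), ready(b,a)}
optimal plan length = 4; 4 > 3

No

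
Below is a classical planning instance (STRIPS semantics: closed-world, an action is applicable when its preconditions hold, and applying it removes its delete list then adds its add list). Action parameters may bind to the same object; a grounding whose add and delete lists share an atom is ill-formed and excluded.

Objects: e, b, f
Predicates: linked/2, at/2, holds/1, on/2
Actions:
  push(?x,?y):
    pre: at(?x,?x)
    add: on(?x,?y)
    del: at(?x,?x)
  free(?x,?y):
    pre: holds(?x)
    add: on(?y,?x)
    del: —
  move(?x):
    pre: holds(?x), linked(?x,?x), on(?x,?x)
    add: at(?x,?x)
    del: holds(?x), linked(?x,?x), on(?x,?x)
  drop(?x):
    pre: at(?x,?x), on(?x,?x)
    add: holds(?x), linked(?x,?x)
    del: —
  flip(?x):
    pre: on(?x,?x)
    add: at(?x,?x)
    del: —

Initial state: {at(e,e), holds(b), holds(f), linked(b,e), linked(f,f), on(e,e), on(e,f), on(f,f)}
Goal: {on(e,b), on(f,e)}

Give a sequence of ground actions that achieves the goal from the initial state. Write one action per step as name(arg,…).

1. push(e,b)  →  {holds(b), holds(f), linked(b,e), linked(f,f), on(e,b), on(e,e), on(e,f), on(f,f)}
2. move(f)  →  {at(f,f), holds(b), linked(b,e), on(e,b), on(e,e), on(e,f)}
3. push(f,e)  →  {holds(b), linked(b,e), on(e,b), on(e,e), on(e,f), on(f,e)}

push(e,b); move(f); push(f,e)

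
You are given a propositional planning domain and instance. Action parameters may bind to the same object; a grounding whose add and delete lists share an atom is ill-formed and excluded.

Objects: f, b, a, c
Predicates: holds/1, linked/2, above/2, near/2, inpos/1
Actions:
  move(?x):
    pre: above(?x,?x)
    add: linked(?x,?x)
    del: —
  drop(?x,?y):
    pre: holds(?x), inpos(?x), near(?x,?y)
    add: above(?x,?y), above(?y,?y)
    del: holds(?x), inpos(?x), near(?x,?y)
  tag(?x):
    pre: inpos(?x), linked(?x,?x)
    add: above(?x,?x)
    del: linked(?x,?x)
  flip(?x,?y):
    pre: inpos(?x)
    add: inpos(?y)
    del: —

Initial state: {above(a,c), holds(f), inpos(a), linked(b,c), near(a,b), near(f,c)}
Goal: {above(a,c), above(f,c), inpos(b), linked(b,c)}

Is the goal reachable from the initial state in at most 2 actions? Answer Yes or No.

No

1. flip(a,f)  →  {above(a,c), holds(f), inpos(a), inpos(f), linked(b,c), near(a,b), near(f,c)}
2. drop(f,c)  →  {above(a,c), above(c,c), above(f,c), inpos(a), linked(b,c), near(a,b)}
3. flip(a,b)  →  {above(a,c), above(c,c), above(f,c), inpos(a), inpos(b), linked(b,c), near(a,b)}
optimal plan length = 3; 3 > 2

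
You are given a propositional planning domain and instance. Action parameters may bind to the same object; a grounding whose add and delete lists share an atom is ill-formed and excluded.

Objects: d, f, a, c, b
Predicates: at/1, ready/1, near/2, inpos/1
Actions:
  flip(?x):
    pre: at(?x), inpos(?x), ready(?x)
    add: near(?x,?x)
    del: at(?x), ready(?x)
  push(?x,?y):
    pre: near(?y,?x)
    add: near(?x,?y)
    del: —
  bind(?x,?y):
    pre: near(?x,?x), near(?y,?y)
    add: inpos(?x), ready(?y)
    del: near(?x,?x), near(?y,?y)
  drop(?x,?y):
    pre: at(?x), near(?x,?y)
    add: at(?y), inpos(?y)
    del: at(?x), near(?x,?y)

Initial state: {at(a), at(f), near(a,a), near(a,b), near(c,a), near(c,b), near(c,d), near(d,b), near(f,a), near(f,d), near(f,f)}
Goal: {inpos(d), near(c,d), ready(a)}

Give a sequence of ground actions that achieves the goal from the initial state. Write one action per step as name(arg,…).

bind(f,a); drop(f,d)

1. bind(f,a)  →  {at(a), at(f), inpos(f), near(a,b), near(c,a), near(c,b), near(c,d), near(d,b), near(f,a), near(f,d), ready(a)}
2. drop(f,d)  →  {at(a), at(d), inpos(d), inpos(f), near(a,b), near(c,a), near(c,b), near(c,d), near(d,b), near(f,a), ready(a)}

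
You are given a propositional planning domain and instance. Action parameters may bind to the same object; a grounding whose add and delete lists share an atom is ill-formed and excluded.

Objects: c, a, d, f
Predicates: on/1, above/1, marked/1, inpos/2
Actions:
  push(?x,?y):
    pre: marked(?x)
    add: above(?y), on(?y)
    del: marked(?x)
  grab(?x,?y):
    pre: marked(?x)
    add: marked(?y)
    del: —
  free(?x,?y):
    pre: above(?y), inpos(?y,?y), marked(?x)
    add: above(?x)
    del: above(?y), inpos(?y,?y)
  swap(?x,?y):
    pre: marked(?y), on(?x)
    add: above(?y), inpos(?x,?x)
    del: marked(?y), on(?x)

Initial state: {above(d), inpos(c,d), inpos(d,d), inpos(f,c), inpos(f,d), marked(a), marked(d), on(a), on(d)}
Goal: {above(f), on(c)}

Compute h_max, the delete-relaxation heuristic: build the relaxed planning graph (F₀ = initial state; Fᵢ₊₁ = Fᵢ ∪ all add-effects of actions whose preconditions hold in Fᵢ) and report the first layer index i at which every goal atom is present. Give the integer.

F0 = init (9 atoms)
F1 = F0 ∪ {above(a), above(c), above(f), inpos(a,a), marked(c), marked(f), on(c), on(f)}  (17 atoms)
goal ⊆ F1  ⇒  h_max = 1

1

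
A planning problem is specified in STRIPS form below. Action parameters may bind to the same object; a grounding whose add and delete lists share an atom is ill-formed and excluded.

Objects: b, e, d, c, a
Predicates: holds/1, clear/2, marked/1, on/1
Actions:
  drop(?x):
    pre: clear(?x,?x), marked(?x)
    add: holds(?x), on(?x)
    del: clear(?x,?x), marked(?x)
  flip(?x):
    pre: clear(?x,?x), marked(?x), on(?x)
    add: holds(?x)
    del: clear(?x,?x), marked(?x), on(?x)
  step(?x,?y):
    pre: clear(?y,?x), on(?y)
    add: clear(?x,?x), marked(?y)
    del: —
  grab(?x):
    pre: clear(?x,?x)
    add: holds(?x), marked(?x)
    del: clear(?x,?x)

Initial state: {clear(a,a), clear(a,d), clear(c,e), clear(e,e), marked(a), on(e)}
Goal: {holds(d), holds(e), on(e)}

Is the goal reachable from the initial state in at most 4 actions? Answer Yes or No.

1. drop(a)  →  {clear(a,d), clear(c,e), clear(e,e), holds(a), on(a), on(e)}
2. step(d,a)  →  {clear(a,d), clear(c,e), clear(d,d), clear(e,e), holds(a), marked(a), on(a), on(e)}
3. grab(e)  →  {clear(a,d), clear(c,e), clear(d,d), holds(a), holds(e), marked(a), marked(e), on(a), on(e)}
4. grab(d)  →  {clear(a,d), clear(c,e), holds(a), holds(d), holds(e), marked(a), marked(d), marked(e), on(a), on(e)}
optimal plan length = 4; 4 ≤ 4

Yes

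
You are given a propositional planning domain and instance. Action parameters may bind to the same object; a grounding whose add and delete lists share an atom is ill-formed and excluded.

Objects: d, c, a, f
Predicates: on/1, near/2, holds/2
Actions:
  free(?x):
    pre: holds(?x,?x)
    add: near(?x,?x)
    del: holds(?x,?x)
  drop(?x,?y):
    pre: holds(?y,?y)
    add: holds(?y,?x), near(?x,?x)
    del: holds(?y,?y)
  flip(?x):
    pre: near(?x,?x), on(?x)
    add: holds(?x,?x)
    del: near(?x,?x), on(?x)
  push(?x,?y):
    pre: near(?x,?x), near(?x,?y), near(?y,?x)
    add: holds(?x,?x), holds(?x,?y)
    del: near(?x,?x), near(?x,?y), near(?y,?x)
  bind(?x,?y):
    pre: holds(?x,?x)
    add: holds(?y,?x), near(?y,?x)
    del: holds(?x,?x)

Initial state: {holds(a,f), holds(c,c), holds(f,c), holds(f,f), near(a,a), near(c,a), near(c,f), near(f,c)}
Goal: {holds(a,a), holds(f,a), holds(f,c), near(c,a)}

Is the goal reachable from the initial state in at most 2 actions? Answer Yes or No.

Yes

1. drop(a,f)  →  {holds(a,f), holds(c,c), holds(f,a), holds(f,c), near(a,a), near(c,a), near(c,f), near(f,c)}
2. push(a,a)  →  {holds(a,a), holds(a,f), holds(c,c), holds(f,a), holds(f,c), near(c,a), near(c,f), near(f,c)}
optimal plan length = 2; 2 ≤ 2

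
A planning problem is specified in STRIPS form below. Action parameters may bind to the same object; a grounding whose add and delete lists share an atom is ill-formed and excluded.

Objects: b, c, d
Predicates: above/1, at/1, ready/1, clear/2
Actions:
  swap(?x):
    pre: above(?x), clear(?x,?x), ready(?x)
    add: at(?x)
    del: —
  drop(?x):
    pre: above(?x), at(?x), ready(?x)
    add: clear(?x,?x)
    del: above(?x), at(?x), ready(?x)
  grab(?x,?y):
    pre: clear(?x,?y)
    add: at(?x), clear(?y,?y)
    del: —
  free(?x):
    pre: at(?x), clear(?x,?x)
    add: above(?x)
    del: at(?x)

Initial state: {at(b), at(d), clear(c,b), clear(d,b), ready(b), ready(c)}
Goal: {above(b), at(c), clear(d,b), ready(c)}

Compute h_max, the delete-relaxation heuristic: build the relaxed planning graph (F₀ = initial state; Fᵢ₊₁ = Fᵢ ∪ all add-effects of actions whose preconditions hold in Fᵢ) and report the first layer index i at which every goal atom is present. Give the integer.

2

F0 = init (6 atoms)
F1 = F0 ∪ {at(c), clear(b,b)}  (8 atoms)
F2 = F1 ∪ {above(b)}  (9 atoms)
goal ⊆ F2  ⇒  h_max = 2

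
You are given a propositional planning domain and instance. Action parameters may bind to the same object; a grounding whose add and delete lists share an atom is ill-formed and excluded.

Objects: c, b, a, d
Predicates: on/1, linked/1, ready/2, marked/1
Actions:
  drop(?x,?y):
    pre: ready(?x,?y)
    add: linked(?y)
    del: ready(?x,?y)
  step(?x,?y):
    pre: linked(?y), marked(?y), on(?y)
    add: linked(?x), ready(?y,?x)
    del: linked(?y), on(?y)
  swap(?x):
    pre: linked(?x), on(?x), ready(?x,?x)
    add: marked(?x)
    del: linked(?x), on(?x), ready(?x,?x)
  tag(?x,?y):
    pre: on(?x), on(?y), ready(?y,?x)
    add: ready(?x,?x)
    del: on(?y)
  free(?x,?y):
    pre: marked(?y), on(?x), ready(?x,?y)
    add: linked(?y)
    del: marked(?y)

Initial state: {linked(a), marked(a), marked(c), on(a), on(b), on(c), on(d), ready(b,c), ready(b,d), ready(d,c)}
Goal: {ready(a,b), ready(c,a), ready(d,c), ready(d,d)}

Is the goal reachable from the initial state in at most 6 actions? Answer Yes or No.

Yes

1. drop(b,c)  →  {linked(a), linked(c), marked(a), marked(c), on(a), on(b), on(c), on(d), ready(b,d), ready(d,c)}
2. step(b,a)  →  {linked(b), linked(c), marked(a), marked(c), on(b), on(c), on(d), ready(a,b), ready(b,d), ready(d,c)}
3. step(a,c)  →  {linked(a), linked(b), marked(a), marked(c), on(b), on(d), ready(a,b), ready(b,d), ready(c,a), ready(d,c)}
4. tag(d,b)  →  {linked(a), linked(b), marked(a), marked(c), on(d), ready(a,b), ready(b,d), ready(c,a), ready(d,c), ready(d,d)}
optimal plan length = 4; 4 ≤ 6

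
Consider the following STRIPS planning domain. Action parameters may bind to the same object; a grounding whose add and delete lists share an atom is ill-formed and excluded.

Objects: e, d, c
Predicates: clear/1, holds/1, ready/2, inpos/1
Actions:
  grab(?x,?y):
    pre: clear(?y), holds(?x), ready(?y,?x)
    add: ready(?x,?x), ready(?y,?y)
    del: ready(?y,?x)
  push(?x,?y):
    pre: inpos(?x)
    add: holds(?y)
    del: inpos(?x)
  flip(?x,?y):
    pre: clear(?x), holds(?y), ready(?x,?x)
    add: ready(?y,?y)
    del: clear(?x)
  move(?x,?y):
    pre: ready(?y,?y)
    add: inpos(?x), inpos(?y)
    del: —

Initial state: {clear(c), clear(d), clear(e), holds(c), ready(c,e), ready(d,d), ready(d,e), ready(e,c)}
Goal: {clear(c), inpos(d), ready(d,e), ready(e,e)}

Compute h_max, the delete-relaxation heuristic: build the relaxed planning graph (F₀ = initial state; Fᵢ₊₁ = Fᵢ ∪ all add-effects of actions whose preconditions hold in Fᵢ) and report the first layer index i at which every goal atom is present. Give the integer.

1

F0 = init (8 atoms)
F1 = F0 ∪ {inpos(c), inpos(d), inpos(e), ready(c,c), ready(e,e)}  (13 atoms)
goal ⊆ F1  ⇒  h_max = 1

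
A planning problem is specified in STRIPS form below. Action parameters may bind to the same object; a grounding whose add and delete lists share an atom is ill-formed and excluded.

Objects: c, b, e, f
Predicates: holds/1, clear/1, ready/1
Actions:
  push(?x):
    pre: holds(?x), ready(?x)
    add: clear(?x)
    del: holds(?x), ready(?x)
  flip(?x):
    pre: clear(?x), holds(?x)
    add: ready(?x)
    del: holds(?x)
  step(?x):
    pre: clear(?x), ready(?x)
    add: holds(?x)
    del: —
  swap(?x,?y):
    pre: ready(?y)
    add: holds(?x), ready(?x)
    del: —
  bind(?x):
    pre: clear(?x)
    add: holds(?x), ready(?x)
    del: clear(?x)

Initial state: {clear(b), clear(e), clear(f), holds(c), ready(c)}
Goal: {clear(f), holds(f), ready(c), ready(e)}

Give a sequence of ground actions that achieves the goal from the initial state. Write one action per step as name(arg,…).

swap(e,c); swap(f,c)

1. swap(e,c)  →  {clear(b), clear(e), clear(f), holds(c), holds(e), ready(c), ready(e)}
2. swap(f,c)  →  {clear(b), clear(e), clear(f), holds(c), holds(e), holds(f), ready(c), ready(e), ready(f)}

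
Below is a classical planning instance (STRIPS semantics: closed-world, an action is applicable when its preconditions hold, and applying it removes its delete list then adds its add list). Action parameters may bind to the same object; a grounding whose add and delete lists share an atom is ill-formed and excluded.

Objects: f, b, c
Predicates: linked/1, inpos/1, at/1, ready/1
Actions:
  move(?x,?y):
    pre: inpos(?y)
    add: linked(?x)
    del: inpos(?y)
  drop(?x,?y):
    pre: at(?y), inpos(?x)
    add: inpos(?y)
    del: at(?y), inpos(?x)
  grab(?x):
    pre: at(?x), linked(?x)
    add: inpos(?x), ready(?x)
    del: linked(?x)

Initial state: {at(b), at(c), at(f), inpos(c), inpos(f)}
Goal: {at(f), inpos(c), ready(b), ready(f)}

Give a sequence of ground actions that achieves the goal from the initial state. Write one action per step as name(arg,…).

1. move(f,f)  →  {at(b), at(c), at(f), inpos(c), linked(f)}
2. grab(f)  →  {at(b), at(c), at(f), inpos(c), inpos(f), ready(f)}
3. move(b,f)  →  {at(b), at(c), at(f), inpos(c), linked(b), ready(f)}
4. grab(b)  →  {at(b), at(c), at(f), inpos(b), inpos(c), ready(b), ready(f)}

move(f,f); grab(f); move(b,f); grab(b)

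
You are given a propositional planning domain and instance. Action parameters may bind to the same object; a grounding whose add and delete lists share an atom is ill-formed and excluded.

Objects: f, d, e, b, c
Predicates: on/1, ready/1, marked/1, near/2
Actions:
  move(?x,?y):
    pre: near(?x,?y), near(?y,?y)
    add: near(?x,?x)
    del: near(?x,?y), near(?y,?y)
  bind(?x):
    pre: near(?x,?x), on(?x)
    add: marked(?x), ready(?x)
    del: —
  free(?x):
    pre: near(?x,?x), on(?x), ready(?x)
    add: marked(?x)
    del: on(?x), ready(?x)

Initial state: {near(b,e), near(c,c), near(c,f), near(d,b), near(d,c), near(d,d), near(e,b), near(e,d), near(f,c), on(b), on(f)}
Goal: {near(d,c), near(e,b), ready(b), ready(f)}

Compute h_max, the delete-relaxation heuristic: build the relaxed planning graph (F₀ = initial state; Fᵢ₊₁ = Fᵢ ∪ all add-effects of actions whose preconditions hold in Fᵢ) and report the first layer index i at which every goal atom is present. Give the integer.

3

F0 = init (11 atoms)
F1 = F0 ∪ {near(e,e), near(f,f)}  (13 atoms)
F2 = F1 ∪ {marked(f), near(b,b), ready(f)}  (16 atoms)
F3 = F2 ∪ {marked(b), ready(b)}  (18 atoms)
goal ⊆ F3  ⇒  h_max = 3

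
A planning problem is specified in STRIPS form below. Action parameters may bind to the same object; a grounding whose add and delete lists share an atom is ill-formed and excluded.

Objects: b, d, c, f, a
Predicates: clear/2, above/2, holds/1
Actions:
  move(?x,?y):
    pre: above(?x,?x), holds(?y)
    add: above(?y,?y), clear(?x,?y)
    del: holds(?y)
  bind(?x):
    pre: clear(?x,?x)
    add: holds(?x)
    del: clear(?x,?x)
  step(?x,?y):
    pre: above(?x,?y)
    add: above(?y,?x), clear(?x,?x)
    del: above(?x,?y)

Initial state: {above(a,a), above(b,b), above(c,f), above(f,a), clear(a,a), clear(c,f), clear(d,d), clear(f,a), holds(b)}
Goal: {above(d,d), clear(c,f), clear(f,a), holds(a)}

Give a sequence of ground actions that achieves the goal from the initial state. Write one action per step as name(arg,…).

1. bind(d)  →  {above(a,a), above(b,b), above(c,f), above(f,a), clear(a,a), clear(c,f), clear(f,a), holds(b), holds(d)}
2. move(b,d)  →  {above(a,a), above(b,b), above(c,f), above(d,d), above(f,a), clear(a,a), clear(b,d), clear(c,f), clear(f,a), holds(b)}
3. bind(a)  →  {above(a,a), above(b,b), above(c,f), above(d,d), above(f,a), clear(b,d), clear(c,f), clear(f,a), holds(a), holds(b)}

bind(d); move(b,d); bind(a)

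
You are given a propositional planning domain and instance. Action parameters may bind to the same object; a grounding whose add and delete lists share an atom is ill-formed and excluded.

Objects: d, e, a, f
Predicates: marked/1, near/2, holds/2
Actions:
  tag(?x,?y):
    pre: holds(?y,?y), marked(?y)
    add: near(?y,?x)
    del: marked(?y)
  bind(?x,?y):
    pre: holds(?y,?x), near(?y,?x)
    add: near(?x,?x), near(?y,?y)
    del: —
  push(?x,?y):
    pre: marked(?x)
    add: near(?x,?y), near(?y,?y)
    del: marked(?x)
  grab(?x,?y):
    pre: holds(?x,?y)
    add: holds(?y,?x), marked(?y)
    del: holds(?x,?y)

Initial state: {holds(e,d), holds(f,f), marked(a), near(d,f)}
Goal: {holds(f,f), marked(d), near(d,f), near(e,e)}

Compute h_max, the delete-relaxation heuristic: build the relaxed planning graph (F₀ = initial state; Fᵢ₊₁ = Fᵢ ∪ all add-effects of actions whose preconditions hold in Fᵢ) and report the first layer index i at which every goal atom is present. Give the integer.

F0 = init (4 atoms)
F1 = F0 ∪ {holds(d,e), marked(d), near(a,a), near(a,d), near(a,e), near(a,f), near(d,d), near(e,e), near(f,f)}  (13 atoms)
goal ⊆ F1  ⇒  h_max = 1

1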